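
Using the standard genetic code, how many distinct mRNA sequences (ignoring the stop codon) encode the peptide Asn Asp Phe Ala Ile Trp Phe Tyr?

Asn: 2 codons.
Asp: 2 codons.
Phe: 2 codons.
Ala: 4 codons.
Ile: 3 codons.
Trp: 1 codon.
Phe: 2 codons.
Tyr: 2 codons.
2 × 2 × 2 × 4 × 3 × 1 × 2 × 2 = 384.

384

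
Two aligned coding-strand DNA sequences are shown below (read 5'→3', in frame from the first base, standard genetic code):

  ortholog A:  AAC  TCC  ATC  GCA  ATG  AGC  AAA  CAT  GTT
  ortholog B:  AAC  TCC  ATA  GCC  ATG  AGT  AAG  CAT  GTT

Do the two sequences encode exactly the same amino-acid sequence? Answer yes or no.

yes

Codon 1: AAC Asn / AAC Asn — identical.
Codon 2: TCC Ser / TCC Ser — identical.
Codon 3: ATC Ile / ATA Ile — synonymous.
Codon 4: GCA Ala / GCC Ala — synonymous.
Codon 5: ATG Met / ATG Met — identical.
Codon 6: AGC Ser / AGT Ser — synonymous.
Codon 7: AAA Lys / AAG Lys — synonymous.
Codon 8: CAT His / CAT His — identical.
Codon 9: GTT Val / GTT Val — identical.
Nonsynonymous differences: 0 → same protein.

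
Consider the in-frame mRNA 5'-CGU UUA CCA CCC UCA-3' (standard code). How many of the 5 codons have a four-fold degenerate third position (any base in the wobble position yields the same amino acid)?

4

Codon 1 CGU (Arg): third position 4-fold.
Codon 2 UUA (Leu): third position 2-fold.
Codon 3 CCA (Pro): third position 4-fold.
Codon 4 CCC (Pro): third position 4-fold.
Codon 5 UCA (Ser): third position 4-fold.
Four-fold degenerate third positions: 4.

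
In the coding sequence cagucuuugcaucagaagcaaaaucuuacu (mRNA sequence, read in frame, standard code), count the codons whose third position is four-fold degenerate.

Codon 1 CAG (Gln): third position 2-fold.
Codon 2 UCU (Ser): third position 4-fold.
Codon 3 UUG (Leu): third position 2-fold.
Codon 4 CAU (His): third position 2-fold.
Codon 5 CAG (Gln): third position 2-fold.
Codon 6 AAG (Lys): third position 2-fold.
Codon 7 CAA (Gln): third position 2-fold.
Codon 8 AAU (Asn): third position 2-fold.
Codon 9 CUU (Leu): third position 4-fold.
Codon 10 ACU (Thr): third position 4-fold.
Four-fold degenerate third positions: 3.

3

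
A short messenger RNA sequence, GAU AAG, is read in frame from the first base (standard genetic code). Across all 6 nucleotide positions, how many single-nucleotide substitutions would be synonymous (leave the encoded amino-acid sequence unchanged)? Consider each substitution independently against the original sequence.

2

Codon 1 (GAU, Asp): 1 synonymous substitution.
Codon 2 (AAG, Lys): 1 synonymous substitution.
Total: 1 + 1 = 2.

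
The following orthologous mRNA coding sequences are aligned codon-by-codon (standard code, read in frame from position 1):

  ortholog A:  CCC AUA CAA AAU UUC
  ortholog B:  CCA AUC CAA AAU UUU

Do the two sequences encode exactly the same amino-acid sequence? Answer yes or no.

yes

Codon 1: CCC Pro / CCA Pro — synonymous.
Codon 2: AUA Ile / AUC Ile — synonymous.
Codon 3: CAA Gln / CAA Gln — identical.
Codon 4: AAU Asn / AAU Asn — identical.
Codon 5: UUC Phe / UUU Phe — synonymous.
Nonsynonymous differences: 0 → same protein.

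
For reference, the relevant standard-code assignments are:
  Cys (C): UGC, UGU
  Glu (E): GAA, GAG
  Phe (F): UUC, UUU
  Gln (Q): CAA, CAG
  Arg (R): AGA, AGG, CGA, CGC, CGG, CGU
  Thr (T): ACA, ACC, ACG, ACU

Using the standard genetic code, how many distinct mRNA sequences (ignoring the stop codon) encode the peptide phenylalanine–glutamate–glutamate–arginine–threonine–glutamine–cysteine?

Phe: 2 codons.
Glu: 2 codons.
Glu: 2 codons.
Arg: 6 codons.
Thr: 4 codons.
Gln: 2 codons.
Cys: 2 codons.
2 × 2 × 2 × 6 × 4 × 2 × 2 = 768.

768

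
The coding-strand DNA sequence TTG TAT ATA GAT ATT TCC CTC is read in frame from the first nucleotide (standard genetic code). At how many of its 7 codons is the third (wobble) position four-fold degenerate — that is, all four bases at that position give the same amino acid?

2

Codon 1 TTG (Leu): third position 2-fold.
Codon 2 TAT (Tyr): third position 2-fold.
Codon 3 ATA (Ile): third position 3-fold.
Codon 4 GAT (Asp): third position 2-fold.
Codon 5 ATT (Ile): third position 3-fold.
Codon 6 TCC (Ser): third position 4-fold.
Codon 7 CTC (Leu): third position 4-fold.
Four-fold degenerate third positions: 2.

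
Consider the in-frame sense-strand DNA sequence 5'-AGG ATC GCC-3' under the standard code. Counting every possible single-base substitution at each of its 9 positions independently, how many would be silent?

Codon 1 (AGG, Arg): 2 synonymous substitutions.
Codon 2 (ATC, Ile): 2 synonymous substitutions.
Codon 3 (GCC, Ala): 3 synonymous substitutions.
Total: 2 + 2 + 3 = 7.

7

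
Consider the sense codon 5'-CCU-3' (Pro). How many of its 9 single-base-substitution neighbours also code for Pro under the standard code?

3

Position 1: none → 0 synonymous.
Position 2: none → 0 synonymous.
Position 3: CCC, CCA, CCG → 3 synonymous.
Total: 0 + 0 + 3 = 3.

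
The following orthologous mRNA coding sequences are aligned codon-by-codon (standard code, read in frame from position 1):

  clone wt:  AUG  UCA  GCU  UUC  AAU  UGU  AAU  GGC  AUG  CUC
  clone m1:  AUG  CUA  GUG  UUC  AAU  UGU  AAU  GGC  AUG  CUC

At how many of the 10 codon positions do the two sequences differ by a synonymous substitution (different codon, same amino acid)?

Codon 1: AUG Met / AUG Met — identical.
Codon 2: UCA Ser / CUA Leu — nonsynonymous.
Codon 3: GCU Ala / GUG Val — nonsynonymous.
Codon 4: UUC Phe / UUC Phe — identical.
Codon 5: AAU Asn / AAU Asn — identical.
Codon 6: UGU Cys / UGU Cys — identical.
Codon 7: AAU Asn / AAU Asn — identical.
Codon 8: GGC Gly / GGC Gly — identical.
Codon 9: AUG Met / AUG Met — identical.
Codon 10: CUC Leu / CUC Leu — identical.
Synonymous differences: 0.

0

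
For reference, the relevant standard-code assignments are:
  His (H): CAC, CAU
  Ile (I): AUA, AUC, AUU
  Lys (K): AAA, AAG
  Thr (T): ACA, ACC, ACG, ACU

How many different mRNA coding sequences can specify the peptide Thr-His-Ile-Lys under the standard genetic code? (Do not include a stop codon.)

48

Thr: 4 codons.
His: 2 codons.
Ile: 3 codons.
Lys: 2 codons.
4 × 2 × 3 × 2 = 48.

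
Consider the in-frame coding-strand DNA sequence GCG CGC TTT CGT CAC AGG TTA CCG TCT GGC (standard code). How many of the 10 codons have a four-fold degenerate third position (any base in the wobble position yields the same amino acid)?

6

Codon 1 GCG (Ala): third position 4-fold.
Codon 2 CGC (Arg): third position 4-fold.
Codon 3 TTT (Phe): third position 2-fold.
Codon 4 CGT (Arg): third position 4-fold.
Codon 5 CAC (His): third position 2-fold.
Codon 6 AGG (Arg): third position 2-fold.
Codon 7 TTA (Leu): third position 2-fold.
Codon 8 CCG (Pro): third position 4-fold.
Codon 9 TCT (Ser): third position 4-fold.
Codon 10 GGC (Gly): third position 4-fold.
Four-fold degenerate third positions: 6.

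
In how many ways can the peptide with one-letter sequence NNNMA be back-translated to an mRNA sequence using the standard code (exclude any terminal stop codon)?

Asn: 2 codons.
Asn: 2 codons.
Asn: 2 codons.
Met: 1 codon.
Ala: 4 codons.
2 × 2 × 2 × 1 × 4 = 32.

32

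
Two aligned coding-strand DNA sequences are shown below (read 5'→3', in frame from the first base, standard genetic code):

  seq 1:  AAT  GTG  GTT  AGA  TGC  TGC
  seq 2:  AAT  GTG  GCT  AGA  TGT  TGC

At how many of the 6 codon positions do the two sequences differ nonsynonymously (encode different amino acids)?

1

Codon 1: AAT Asn / AAT Asn — identical.
Codon 2: GTG Val / GTG Val — identical.
Codon 3: GTT Val / GCT Ala — nonsynonymous.
Codon 4: AGA Arg / AGA Arg — identical.
Codon 5: TGC Cys / TGT Cys — synonymous.
Codon 6: TGC Cys / TGC Cys — identical.
Nonsynonymous differences: 1.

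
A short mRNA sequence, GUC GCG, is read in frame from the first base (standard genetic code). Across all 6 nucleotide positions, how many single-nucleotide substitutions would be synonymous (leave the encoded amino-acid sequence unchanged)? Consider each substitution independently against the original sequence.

Codon 1 (GUC, Val): 3 synonymous substitutions.
Codon 2 (GCG, Ala): 3 synonymous substitutions.
Total: 3 + 3 = 6.

6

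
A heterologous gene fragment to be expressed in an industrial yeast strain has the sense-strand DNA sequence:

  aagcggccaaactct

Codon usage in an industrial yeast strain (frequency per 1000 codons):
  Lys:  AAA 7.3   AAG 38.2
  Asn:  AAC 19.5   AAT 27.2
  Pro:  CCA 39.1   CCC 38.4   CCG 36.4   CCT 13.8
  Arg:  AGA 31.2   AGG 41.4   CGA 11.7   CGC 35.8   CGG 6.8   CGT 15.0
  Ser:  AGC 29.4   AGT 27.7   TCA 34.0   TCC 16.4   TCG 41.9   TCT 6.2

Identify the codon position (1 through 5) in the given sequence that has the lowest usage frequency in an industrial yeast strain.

5

Codon 1 AAG (Lys): 38.2 per 1000.
Codon 2 CGG (Arg): 6.8 per 1000.
Codon 3 CCA (Pro): 39.1 per 1000.
Codon 4 AAC (Asn): 19.5 per 1000.
Codon 5 TCT (Ser): 6.2 per 1000.
Lowest frequency is 6.2 at codon 5.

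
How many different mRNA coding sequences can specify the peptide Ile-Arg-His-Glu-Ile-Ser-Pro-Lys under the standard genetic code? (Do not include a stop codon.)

Ile: 3 codons.
Arg: 6 codons.
His: 2 codons.
Glu: 2 codons.
Ile: 3 codons.
Ser: 6 codons.
Pro: 4 codons.
Lys: 2 codons.
3 × 6 × 2 × 2 × 3 × 6 × 4 × 2 = 10368.

10368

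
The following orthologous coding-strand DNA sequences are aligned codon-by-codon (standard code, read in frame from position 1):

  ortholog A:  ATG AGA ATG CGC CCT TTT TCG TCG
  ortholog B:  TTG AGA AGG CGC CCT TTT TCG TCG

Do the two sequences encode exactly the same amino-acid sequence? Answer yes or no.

Codon 1: ATG Met / TTG Leu — nonsynonymous.
Codon 2: AGA Arg / AGA Arg — identical.
Codon 3: ATG Met / AGG Arg — nonsynonymous.
Codon 4: CGC Arg / CGC Arg — identical.
Codon 5: CCT Pro / CCT Pro — identical.
Codon 6: TTT Phe / TTT Phe — identical.
Codon 7: TCG Ser / TCG Ser — identical.
Codon 8: TCG Ser / TCG Ser — identical.
Nonsynonymous differences: 2 → different protein.

no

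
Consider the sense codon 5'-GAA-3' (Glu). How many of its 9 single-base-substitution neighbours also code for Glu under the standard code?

Position 1: none → 0 synonymous.
Position 2: none → 0 synonymous.
Position 3: GAG → 1 synonymous.
Total: 0 + 0 + 1 = 1.

1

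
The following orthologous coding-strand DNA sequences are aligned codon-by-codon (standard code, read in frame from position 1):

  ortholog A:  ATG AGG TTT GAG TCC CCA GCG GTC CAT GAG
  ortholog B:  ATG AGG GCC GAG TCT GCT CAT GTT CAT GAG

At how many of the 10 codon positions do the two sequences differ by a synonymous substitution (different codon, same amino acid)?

Codon 1: ATG Met / ATG Met — identical.
Codon 2: AGG Arg / AGG Arg — identical.
Codon 3: TTT Phe / GCC Ala — nonsynonymous.
Codon 4: GAG Glu / GAG Glu — identical.
Codon 5: TCC Ser / TCT Ser — synonymous.
Codon 6: CCA Pro / GCT Ala — nonsynonymous.
Codon 7: GCG Ala / CAT His — nonsynonymous.
Codon 8: GTC Val / GTT Val — synonymous.
Codon 9: CAT His / CAT His — identical.
Codon 10: GAG Glu / GAG Glu — identical.
Synonymous differences: 2.

2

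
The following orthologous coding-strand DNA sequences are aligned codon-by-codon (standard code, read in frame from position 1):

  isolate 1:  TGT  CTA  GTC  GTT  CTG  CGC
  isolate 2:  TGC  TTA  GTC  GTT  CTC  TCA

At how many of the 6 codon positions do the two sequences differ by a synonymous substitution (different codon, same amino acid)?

Codon 1: TGT Cys / TGC Cys — synonymous.
Codon 2: CTA Leu / TTA Leu — synonymous.
Codon 3: GTC Val / GTC Val — identical.
Codon 4: GTT Val / GTT Val — identical.
Codon 5: CTG Leu / CTC Leu — synonymous.
Codon 6: CGC Arg / TCA Ser — nonsynonymous.
Synonymous differences: 3.

3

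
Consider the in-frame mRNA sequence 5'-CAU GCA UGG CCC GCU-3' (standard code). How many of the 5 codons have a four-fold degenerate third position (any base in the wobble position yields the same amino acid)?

Codon 1 CAU (His): third position 2-fold.
Codon 2 GCA (Ala): third position 4-fold.
Codon 3 UGG (Trp): third position 1-fold.
Codon 4 CCC (Pro): third position 4-fold.
Codon 5 GCU (Ala): third position 4-fold.
Four-fold degenerate third positions: 3.

3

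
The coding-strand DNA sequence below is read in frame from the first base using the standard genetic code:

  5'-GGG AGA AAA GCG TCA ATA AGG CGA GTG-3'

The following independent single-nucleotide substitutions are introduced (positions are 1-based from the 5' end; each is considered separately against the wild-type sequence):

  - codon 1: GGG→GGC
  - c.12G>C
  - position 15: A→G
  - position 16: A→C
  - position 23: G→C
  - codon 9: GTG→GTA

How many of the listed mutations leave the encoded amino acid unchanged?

4

Codon 1: GGG (Gly) → GGC (Gly) — synonymous.
Codon 4: GCG (Ala) → GCC (Ala) — synonymous.
Codon 5: TCA (Ser) → TCG (Ser) — synonymous.
Codon 6: ATA (Ile) → CTA (Leu) — missense.
Codon 8: CGA (Arg) → CCA (Pro) — missense.
Codon 9: GTG (Val) → GTA (Val) — synonymous.
Synonymous: 4 of 6.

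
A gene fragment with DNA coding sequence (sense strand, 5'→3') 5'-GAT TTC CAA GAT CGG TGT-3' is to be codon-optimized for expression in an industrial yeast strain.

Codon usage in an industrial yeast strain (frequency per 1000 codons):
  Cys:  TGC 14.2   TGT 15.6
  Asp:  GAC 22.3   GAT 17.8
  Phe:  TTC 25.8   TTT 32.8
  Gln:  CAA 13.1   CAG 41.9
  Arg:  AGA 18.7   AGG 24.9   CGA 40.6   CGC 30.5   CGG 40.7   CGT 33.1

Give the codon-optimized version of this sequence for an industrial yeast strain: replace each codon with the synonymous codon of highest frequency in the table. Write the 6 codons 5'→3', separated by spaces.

GAC TTT CAG GAC CGG TGT

Codon 1 (Asp): best is GAC at 22.3.
Codon 2 (Phe): best is TTT at 32.8.
Codon 3 (Gln): best is CAG at 41.9.
Codon 4 (Asp): best is GAC at 22.3.
Codon 5 (Arg): best is CGG at 40.7.
Codon 6 (Cys): best is TGT at 15.6.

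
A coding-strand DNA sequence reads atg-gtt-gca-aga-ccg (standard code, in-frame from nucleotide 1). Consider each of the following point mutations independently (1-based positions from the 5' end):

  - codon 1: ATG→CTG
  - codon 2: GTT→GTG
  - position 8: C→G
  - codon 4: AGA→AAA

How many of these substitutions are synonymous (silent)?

1

Codon 1: ATG (Met) → CTG (Leu) — missense.
Codon 2: GTT (Val) → GTG (Val) — synonymous.
Codon 3: GCA (Ala) → GGA (Gly) — missense.
Codon 4: AGA (Arg) → AAA (Lys) — missense.
Synonymous: 1 of 4.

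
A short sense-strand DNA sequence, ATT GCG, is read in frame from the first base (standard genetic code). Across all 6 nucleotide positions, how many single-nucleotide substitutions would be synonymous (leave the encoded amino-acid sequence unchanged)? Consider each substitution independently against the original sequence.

5

Codon 1 (ATT, Ile): 2 synonymous substitutions.
Codon 2 (GCG, Ala): 3 synonymous substitutions.
Total: 2 + 3 = 5.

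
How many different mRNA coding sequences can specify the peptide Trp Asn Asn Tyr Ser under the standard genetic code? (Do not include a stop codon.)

48

Trp: 1 codon.
Asn: 2 codons.
Asn: 2 codons.
Tyr: 2 codons.
Ser: 6 codons.
1 × 2 × 2 × 2 × 6 = 48.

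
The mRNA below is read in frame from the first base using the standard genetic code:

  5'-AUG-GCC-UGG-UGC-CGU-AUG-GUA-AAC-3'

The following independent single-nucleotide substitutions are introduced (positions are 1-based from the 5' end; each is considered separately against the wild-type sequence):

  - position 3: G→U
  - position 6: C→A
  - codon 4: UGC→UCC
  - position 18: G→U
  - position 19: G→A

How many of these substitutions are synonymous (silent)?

Codon 1: AUG (Met) → AUU (Ile) — missense.
Codon 2: GCC (Ala) → GCA (Ala) — synonymous.
Codon 4: UGC (Cys) → UCC (Ser) — missense.
Codon 6: AUG (Met) → AUU (Ile) — missense.
Codon 7: GUA (Val) → AUA (Ile) — missense.
Synonymous: 1 of 5.

1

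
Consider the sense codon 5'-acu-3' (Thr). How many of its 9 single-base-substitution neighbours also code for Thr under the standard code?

3

Position 1: none → 0 synonymous.
Position 2: none → 0 synonymous.
Position 3: ACC, ACA, ACG → 3 synonymous.
Total: 0 + 0 + 3 = 3.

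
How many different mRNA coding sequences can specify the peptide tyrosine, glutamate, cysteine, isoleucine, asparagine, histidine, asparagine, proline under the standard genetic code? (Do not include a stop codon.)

768

Tyr: 2 codons.
Glu: 2 codons.
Cys: 2 codons.
Ile: 3 codons.
Asn: 2 codons.
His: 2 codons.
Asn: 2 codons.
Pro: 4 codons.
2 × 2 × 2 × 3 × 2 × 2 × 2 × 4 = 768.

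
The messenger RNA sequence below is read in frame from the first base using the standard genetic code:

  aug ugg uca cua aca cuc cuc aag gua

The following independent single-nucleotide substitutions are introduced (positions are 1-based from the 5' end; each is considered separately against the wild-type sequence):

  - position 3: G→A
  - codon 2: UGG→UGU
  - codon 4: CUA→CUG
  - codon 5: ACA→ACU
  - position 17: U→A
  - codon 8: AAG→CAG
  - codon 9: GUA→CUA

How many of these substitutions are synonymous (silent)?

2

Codon 1: AUG (Met) → AUA (Ile) — missense.
Codon 2: UGG (Trp) → UGU (Cys) — missense.
Codon 4: CUA (Leu) → CUG (Leu) — synonymous.
Codon 5: ACA (Thr) → ACU (Thr) — synonymous.
Codon 6: CUC (Leu) → CAC (His) — missense.
Codon 8: AAG (Lys) → CAG (Gln) — missense.
Codon 9: GUA (Val) → CUA (Leu) — missense.
Synonymous: 2 of 7.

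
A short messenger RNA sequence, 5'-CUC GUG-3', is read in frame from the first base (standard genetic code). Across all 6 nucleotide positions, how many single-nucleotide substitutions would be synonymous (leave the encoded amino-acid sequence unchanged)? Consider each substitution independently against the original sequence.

6

Codon 1 (CUC, Leu): 3 synonymous substitutions.
Codon 2 (GUG, Val): 3 synonymous substitutions.
Total: 3 + 3 = 6.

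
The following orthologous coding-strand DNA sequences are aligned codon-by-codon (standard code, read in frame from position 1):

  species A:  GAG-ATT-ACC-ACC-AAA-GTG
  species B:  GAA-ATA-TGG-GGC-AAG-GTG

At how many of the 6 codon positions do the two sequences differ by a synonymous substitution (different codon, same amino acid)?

Codon 1: GAG Glu / GAA Glu — synonymous.
Codon 2: ATT Ile / ATA Ile — synonymous.
Codon 3: ACC Thr / TGG Trp — nonsynonymous.
Codon 4: ACC Thr / GGC Gly — nonsynonymous.
Codon 5: AAA Lys / AAG Lys — synonymous.
Codon 6: GTG Val / GTG Val — identical.
Synonymous differences: 3.

3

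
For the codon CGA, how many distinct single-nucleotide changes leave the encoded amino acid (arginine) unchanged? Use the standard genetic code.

Position 1: AGA → 1 synonymous.
Position 2: none → 0 synonymous.
Position 3: CGU, CGC, CGG → 3 synonymous.
Total: 1 + 0 + 3 = 4.

4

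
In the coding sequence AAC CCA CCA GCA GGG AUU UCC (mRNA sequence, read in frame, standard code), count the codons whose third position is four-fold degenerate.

5

Codon 1 AAC (Asn): third position 2-fold.
Codon 2 CCA (Pro): third position 4-fold.
Codon 3 CCA (Pro): third position 4-fold.
Codon 4 GCA (Ala): third position 4-fold.
Codon 5 GGG (Gly): third position 4-fold.
Codon 6 AUU (Ile): third position 3-fold.
Codon 7 UCC (Ser): third position 4-fold.
Four-fold degenerate third positions: 5.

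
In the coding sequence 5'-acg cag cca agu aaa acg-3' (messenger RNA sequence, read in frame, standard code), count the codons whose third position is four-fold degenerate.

3

Codon 1 ACG (Thr): third position 4-fold.
Codon 2 CAG (Gln): third position 2-fold.
Codon 3 CCA (Pro): third position 4-fold.
Codon 4 AGU (Ser): third position 2-fold.
Codon 5 AAA (Lys): third position 2-fold.
Codon 6 ACG (Thr): third position 4-fold.
Four-fold degenerate third positions: 3.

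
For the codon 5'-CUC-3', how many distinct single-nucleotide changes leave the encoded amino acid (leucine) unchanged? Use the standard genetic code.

Position 1: none → 0 synonymous.
Position 2: none → 0 synonymous.
Position 3: CUU, CUA, CUG → 3 synonymous.
Total: 0 + 0 + 3 = 3.

3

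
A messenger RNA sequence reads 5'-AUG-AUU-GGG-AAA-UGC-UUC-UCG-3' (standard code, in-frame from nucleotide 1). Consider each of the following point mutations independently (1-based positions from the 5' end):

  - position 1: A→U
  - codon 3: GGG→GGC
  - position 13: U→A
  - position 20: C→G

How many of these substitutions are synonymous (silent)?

Codon 1: AUG (Met) → UUG (Leu) — missense.
Codon 3: GGG (Gly) → GGC (Gly) — synonymous.
Codon 5: UGC (Cys) → AGC (Ser) — missense.
Codon 7: UCG (Ser) → UGG (Trp) — missense.
Synonymous: 1 of 4.

1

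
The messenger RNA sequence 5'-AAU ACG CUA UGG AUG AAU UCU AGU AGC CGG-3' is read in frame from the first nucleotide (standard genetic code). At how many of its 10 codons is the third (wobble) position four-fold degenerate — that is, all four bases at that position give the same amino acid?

4

Codon 1 AAU (Asn): third position 2-fold.
Codon 2 ACG (Thr): third position 4-fold.
Codon 3 CUA (Leu): third position 4-fold.
Codon 4 UGG (Trp): third position 1-fold.
Codon 5 AUG (Met): third position 1-fold.
Codon 6 AAU (Asn): third position 2-fold.
Codon 7 UCU (Ser): third position 4-fold.
Codon 8 AGU (Ser): third position 2-fold.
Codon 9 AGC (Ser): third position 2-fold.
Codon 10 CGG (Arg): third position 4-fold.
Four-fold degenerate third positions: 4.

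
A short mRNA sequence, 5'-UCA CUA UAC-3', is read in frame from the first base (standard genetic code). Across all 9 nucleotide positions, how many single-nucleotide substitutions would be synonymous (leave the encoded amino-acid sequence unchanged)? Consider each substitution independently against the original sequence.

Codon 1 (UCA, Ser): 3 synonymous substitutions.
Codon 2 (CUA, Leu): 4 synonymous substitutions.
Codon 3 (UAC, Tyr): 1 synonymous substitution.
Total: 3 + 4 + 1 = 8.

8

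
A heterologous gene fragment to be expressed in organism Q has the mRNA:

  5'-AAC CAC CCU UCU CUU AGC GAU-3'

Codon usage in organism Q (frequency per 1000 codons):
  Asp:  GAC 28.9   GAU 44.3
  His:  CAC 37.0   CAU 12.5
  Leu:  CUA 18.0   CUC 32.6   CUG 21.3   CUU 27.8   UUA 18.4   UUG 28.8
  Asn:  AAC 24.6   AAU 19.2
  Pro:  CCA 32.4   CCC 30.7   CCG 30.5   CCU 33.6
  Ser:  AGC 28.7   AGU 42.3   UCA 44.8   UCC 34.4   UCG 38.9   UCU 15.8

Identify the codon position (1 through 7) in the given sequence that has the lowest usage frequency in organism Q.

Codon 1 AAC (Asn): 24.6 per 1000.
Codon 2 CAC (His): 37.0 per 1000.
Codon 3 CCU (Pro): 33.6 per 1000.
Codon 4 UCU (Ser): 15.8 per 1000.
Codon 5 CUU (Leu): 27.8 per 1000.
Codon 6 AGC (Ser): 28.7 per 1000.
Codon 7 GAU (Asp): 44.3 per 1000.
Lowest frequency is 15.8 at codon 4.

4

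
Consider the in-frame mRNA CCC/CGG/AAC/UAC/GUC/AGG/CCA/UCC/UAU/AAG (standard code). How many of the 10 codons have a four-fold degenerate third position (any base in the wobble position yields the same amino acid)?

Codon 1 CCC (Pro): third position 4-fold.
Codon 2 CGG (Arg): third position 4-fold.
Codon 3 AAC (Asn): third position 2-fold.
Codon 4 UAC (Tyr): third position 2-fold.
Codon 5 GUC (Val): third position 4-fold.
Codon 6 AGG (Arg): third position 2-fold.
Codon 7 CCA (Pro): third position 4-fold.
Codon 8 UCC (Ser): third position 4-fold.
Codon 9 UAU (Tyr): third position 2-fold.
Codon 10 AAG (Lys): third position 2-fold.
Four-fold degenerate third positions: 5.

5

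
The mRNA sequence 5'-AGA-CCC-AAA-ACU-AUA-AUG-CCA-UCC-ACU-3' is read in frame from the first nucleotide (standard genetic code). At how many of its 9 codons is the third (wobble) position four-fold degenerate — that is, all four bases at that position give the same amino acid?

Codon 1 AGA (Arg): third position 2-fold.
Codon 2 CCC (Pro): third position 4-fold.
Codon 3 AAA (Lys): third position 2-fold.
Codon 4 ACU (Thr): third position 4-fold.
Codon 5 AUA (Ile): third position 3-fold.
Codon 6 AUG (Met): third position 1-fold.
Codon 7 CCA (Pro): third position 4-fold.
Codon 8 UCC (Ser): third position 4-fold.
Codon 9 ACU (Thr): third position 4-fold.
Four-fold degenerate third positions: 5.

5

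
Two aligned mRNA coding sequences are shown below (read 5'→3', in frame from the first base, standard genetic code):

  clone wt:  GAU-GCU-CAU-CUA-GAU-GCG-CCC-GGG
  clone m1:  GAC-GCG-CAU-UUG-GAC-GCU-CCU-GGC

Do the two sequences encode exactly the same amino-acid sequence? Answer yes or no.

yes

Codon 1: GAU Asp / GAC Asp — synonymous.
Codon 2: GCU Ala / GCG Ala — synonymous.
Codon 3: CAU His / CAU His — identical.
Codon 4: CUA Leu / UUG Leu — synonymous.
Codon 5: GAU Asp / GAC Asp — synonymous.
Codon 6: GCG Ala / GCU Ala — synonymous.
Codon 7: CCC Pro / CCU Pro — synonymous.
Codon 8: GGG Gly / GGC Gly — synonymous.
Nonsynonymous differences: 0 → same protein.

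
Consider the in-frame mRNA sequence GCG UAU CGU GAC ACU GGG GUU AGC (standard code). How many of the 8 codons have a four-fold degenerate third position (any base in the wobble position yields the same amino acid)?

Codon 1 GCG (Ala): third position 4-fold.
Codon 2 UAU (Tyr): third position 2-fold.
Codon 3 CGU (Arg): third position 4-fold.
Codon 4 GAC (Asp): third position 2-fold.
Codon 5 ACU (Thr): third position 4-fold.
Codon 6 GGG (Gly): third position 4-fold.
Codon 7 GUU (Val): third position 4-fold.
Codon 8 AGC (Ser): third position 2-fold.
Four-fold degenerate third positions: 5.

5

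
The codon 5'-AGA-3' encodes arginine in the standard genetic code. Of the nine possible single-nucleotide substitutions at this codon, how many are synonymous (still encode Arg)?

Position 1: CGA → 1 synonymous.
Position 2: none → 0 synonymous.
Position 3: AGG → 1 synonymous.
Total: 1 + 0 + 1 = 2.

2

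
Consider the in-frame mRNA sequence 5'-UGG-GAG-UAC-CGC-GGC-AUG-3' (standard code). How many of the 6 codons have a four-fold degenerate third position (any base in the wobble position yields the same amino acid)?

2

Codon 1 UGG (Trp): third position 1-fold.
Codon 2 GAG (Glu): third position 2-fold.
Codon 3 UAC (Tyr): third position 2-fold.
Codon 4 CGC (Arg): third position 4-fold.
Codon 5 GGC (Gly): third position 4-fold.
Codon 6 AUG (Met): third position 1-fold.
Four-fold degenerate third positions: 2.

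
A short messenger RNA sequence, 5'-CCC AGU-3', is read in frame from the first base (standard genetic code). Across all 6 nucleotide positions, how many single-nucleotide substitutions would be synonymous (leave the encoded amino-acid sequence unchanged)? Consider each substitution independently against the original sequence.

Codon 1 (CCC, Pro): 3 synonymous substitutions.
Codon 2 (AGU, Ser): 1 synonymous substitution.
Total: 3 + 1 = 4.

4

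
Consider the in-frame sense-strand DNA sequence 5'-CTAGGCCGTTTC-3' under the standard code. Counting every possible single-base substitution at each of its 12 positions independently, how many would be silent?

Codon 1 (CTA, Leu): 4 synonymous substitutions.
Codon 2 (GGC, Gly): 3 synonymous substitutions.
Codon 3 (CGT, Arg): 3 synonymous substitutions.
Codon 4 (TTC, Phe): 1 synonymous substitution.
Total: 4 + 3 + 3 + 1 = 11.

11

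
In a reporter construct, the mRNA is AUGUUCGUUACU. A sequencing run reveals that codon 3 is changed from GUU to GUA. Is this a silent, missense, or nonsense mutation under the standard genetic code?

silent

Position 9 falls in codon 3: GUU → Val.
After the substitution the codon is GUA → Val.
Both encode Val, so the change is synonymous.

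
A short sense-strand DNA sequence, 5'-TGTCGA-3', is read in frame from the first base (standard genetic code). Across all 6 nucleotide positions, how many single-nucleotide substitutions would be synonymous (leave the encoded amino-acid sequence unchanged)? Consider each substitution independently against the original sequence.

Codon 1 (TGT, Cys): 1 synonymous substitution.
Codon 2 (CGA, Arg): 4 synonymous substitutions.
Total: 1 + 4 = 5.

5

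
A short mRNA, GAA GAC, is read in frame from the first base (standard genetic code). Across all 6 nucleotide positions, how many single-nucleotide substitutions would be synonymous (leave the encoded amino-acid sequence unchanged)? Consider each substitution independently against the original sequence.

2

Codon 1 (GAA, Glu): 1 synonymous substitution.
Codon 2 (GAC, Asp): 1 synonymous substitution.
Total: 1 + 1 = 2.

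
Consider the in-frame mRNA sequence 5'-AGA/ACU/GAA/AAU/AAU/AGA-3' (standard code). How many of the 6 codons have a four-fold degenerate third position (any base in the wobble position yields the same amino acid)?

Codon 1 AGA (Arg): third position 2-fold.
Codon 2 ACU (Thr): third position 4-fold.
Codon 3 GAA (Glu): third position 2-fold.
Codon 4 AAU (Asn): third position 2-fold.
Codon 5 AAU (Asn): third position 2-fold.
Codon 6 AGA (Arg): third position 2-fold.
Four-fold degenerate third positions: 1.

1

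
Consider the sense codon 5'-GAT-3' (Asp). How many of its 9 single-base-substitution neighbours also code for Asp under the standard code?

1

Position 1: none → 0 synonymous.
Position 2: none → 0 synonymous.
Position 3: GAC → 1 synonymous.
Total: 0 + 0 + 1 = 1.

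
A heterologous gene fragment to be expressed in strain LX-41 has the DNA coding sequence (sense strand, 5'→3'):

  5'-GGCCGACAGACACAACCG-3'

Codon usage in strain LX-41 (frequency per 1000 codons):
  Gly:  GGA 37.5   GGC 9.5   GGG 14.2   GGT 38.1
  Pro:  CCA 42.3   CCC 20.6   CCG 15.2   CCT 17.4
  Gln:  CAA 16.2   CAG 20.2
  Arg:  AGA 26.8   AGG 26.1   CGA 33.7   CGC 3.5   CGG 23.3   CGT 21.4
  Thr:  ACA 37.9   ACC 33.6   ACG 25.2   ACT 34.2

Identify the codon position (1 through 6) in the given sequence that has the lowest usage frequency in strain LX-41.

1

Codon 1 GGC (Gly): 9.5 per 1000.
Codon 2 CGA (Arg): 33.7 per 1000.
Codon 3 CAG (Gln): 20.2 per 1000.
Codon 4 ACA (Thr): 37.9 per 1000.
Codon 5 CAA (Gln): 16.2 per 1000.
Codon 6 CCG (Pro): 15.2 per 1000.
Lowest frequency is 9.5 at codon 1.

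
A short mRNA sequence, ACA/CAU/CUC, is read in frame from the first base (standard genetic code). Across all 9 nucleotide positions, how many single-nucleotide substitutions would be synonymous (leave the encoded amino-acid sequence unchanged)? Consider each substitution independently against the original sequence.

Codon 1 (ACA, Thr): 3 synonymous substitutions.
Codon 2 (CAU, His): 1 synonymous substitution.
Codon 3 (CUC, Leu): 3 synonymous substitutions.
Total: 3 + 1 + 3 = 7.

7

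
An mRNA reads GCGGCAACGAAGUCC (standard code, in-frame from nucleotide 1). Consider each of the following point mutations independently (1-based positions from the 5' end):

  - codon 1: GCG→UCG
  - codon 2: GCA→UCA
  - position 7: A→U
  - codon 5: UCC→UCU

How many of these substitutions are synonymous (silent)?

Codon 1: GCG (Ala) → UCG (Ser) — missense.
Codon 2: GCA (Ala) → UCA (Ser) — missense.
Codon 3: ACG (Thr) → UCG (Ser) — missense.
Codon 5: UCC (Ser) → UCU (Ser) — synonymous.
Synonymous: 1 of 4.

1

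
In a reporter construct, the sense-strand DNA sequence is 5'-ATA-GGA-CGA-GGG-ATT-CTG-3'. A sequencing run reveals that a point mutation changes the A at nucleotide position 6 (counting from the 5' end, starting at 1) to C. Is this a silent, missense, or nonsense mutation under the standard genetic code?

silent

Position 6 falls in codon 2: GGA → Gly.
After the substitution the codon is GGC → Gly.
Both encode Gly, so the change is synonymous.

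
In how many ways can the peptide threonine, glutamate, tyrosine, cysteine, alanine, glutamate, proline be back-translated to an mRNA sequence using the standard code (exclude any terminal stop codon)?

Thr: 4 codons.
Glu: 2 codons.
Tyr: 2 codons.
Cys: 2 codons.
Ala: 4 codons.
Glu: 2 codons.
Pro: 4 codons.
4 × 2 × 2 × 2 × 4 × 2 × 4 = 1024.

1024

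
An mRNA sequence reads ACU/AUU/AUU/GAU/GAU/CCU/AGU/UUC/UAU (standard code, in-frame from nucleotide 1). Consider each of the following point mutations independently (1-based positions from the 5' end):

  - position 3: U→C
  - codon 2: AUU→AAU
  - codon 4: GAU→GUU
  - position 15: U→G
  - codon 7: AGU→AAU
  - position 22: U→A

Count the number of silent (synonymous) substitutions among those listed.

Codon 1: ACU (Thr) → ACC (Thr) — synonymous.
Codon 2: AUU (Ile) → AAU (Asn) — missense.
Codon 4: GAU (Asp) → GUU (Val) — missense.
Codon 5: GAU (Asp) → GAG (Glu) — missense.
Codon 7: AGU (Ser) → AAU (Asn) — missense.
Codon 8: UUC (Phe) → AUC (Ile) — missense.
Synonymous: 1 of 6.

1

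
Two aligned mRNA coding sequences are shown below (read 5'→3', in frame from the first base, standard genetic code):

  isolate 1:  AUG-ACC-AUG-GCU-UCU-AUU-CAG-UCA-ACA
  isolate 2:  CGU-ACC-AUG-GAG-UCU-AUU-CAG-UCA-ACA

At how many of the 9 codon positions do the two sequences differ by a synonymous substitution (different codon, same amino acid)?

0

Codon 1: AUG Met / CGU Arg — nonsynonymous.
Codon 2: ACC Thr / ACC Thr — identical.
Codon 3: AUG Met / AUG Met — identical.
Codon 4: GCU Ala / GAG Glu — nonsynonymous.
Codon 5: UCU Ser / UCU Ser — identical.
Codon 6: AUU Ile / AUU Ile — identical.
Codon 7: CAG Gln / CAG Gln — identical.
Codon 8: UCA Ser / UCA Ser — identical.
Codon 9: ACA Thr / ACA Thr — identical.
Synonymous differences: 0.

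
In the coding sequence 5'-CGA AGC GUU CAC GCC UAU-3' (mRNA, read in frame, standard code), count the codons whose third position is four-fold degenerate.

3

Codon 1 CGA (Arg): third position 4-fold.
Codon 2 AGC (Ser): third position 2-fold.
Codon 3 GUU (Val): third position 4-fold.
Codon 4 CAC (His): third position 2-fold.
Codon 5 GCC (Ala): third position 4-fold.
Codon 6 UAU (Tyr): third position 2-fold.
Four-fold degenerate third positions: 3.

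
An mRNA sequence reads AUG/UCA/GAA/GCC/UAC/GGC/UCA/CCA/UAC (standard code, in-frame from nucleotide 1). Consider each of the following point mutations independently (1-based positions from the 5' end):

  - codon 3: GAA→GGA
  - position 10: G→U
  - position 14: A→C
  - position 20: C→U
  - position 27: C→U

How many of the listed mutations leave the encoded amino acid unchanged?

1

Codon 3: GAA (Glu) → GGA (Gly) — missense.
Codon 4: GCC (Ala) → UCC (Ser) — missense.
Codon 5: UAC (Tyr) → UCC (Ser) — missense.
Codon 7: UCA (Ser) → UUA (Leu) — missense.
Codon 9: UAC (Tyr) → UAU (Tyr) — synonymous.
Synonymous: 1 of 5.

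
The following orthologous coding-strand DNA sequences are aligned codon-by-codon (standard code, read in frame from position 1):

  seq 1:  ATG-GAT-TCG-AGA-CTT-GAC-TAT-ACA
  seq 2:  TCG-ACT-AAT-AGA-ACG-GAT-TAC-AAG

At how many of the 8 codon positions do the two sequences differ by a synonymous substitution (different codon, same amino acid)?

Codon 1: ATG Met / TCG Ser — nonsynonymous.
Codon 2: GAT Asp / ACT Thr — nonsynonymous.
Codon 3: TCG Ser / AAT Asn — nonsynonymous.
Codon 4: AGA Arg / AGA Arg — identical.
Codon 5: CTT Leu / ACG Thr — nonsynonymous.
Codon 6: GAC Asp / GAT Asp — synonymous.
Codon 7: TAT Tyr / TAC Tyr — synonymous.
Codon 8: ACA Thr / AAG Lys — nonsynonymous.
Synonymous differences: 2.

2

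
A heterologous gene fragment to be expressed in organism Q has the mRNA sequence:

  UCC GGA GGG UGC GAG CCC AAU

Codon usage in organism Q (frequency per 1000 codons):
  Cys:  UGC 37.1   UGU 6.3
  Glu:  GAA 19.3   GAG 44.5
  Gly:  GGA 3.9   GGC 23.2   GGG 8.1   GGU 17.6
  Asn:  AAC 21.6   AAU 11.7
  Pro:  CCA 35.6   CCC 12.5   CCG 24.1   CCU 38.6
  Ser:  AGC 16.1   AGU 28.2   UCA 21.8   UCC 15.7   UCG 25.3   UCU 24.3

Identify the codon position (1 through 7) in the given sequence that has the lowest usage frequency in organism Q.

2

Codon 1 UCC (Ser): 15.7 per 1000.
Codon 2 GGA (Gly): 3.9 per 1000.
Codon 3 GGG (Gly): 8.1 per 1000.
Codon 4 UGC (Cys): 37.1 per 1000.
Codon 5 GAG (Glu): 44.5 per 1000.
Codon 6 CCC (Pro): 12.5 per 1000.
Codon 7 AAU (Asn): 11.7 per 1000.
Lowest frequency is 3.9 at codon 2.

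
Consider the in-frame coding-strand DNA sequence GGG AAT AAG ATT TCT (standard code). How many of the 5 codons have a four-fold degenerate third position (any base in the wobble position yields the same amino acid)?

Codon 1 GGG (Gly): third position 4-fold.
Codon 2 AAT (Asn): third position 2-fold.
Codon 3 AAG (Lys): third position 2-fold.
Codon 4 ATT (Ile): third position 3-fold.
Codon 5 TCT (Ser): third position 4-fold.
Four-fold degenerate third positions: 2.

2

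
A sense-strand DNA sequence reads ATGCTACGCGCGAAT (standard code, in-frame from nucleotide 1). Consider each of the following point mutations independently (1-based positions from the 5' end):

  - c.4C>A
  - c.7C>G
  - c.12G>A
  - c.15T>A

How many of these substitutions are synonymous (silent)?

1

Codon 2: CTA (Leu) → ATA (Ile) — missense.
Codon 3: CGC (Arg) → GGC (Gly) — missense.
Codon 4: GCG (Ala) → GCA (Ala) — synonymous.
Codon 5: AAT (Asn) → AAA (Lys) — missense.
Synonymous: 1 of 4.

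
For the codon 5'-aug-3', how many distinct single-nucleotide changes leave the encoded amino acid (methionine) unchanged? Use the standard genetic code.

0

Position 1: none → 0 synonymous.
Position 2: none → 0 synonymous.
Position 3: none → 0 synonymous.
Total: 0 + 0 + 0 = 0.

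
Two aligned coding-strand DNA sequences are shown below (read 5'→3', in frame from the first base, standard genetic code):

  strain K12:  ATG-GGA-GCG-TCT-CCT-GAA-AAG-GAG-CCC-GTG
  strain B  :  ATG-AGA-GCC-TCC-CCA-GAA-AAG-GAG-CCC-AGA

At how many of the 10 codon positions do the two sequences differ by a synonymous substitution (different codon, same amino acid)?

3

Codon 1: ATG Met / ATG Met — identical.
Codon 2: GGA Gly / AGA Arg — nonsynonymous.
Codon 3: GCG Ala / GCC Ala — synonymous.
Codon 4: TCT Ser / TCC Ser — synonymous.
Codon 5: CCT Pro / CCA Pro — synonymous.
Codon 6: GAA Glu / GAA Glu — identical.
Codon 7: AAG Lys / AAG Lys — identical.
Codon 8: GAG Glu / GAG Glu — identical.
Codon 9: CCC Pro / CCC Pro — identical.
Codon 10: GTG Val / AGA Arg — nonsynonymous.
Synonymous differences: 3.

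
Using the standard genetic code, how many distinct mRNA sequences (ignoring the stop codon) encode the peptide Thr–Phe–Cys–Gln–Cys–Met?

64

Thr: 4 codons.
Phe: 2 codons.
Cys: 2 codons.
Gln: 2 codons.
Cys: 2 codons.
Met: 1 codon.
4 × 2 × 2 × 2 × 2 × 1 = 64.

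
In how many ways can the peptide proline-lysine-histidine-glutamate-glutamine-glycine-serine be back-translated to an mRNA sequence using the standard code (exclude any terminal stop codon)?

1536

Pro: 4 codons.
Lys: 2 codons.
His: 2 codons.
Glu: 2 codons.
Gln: 2 codons.
Gly: 4 codons.
Ser: 6 codons.
4 × 2 × 2 × 2 × 2 × 4 × 6 = 1536.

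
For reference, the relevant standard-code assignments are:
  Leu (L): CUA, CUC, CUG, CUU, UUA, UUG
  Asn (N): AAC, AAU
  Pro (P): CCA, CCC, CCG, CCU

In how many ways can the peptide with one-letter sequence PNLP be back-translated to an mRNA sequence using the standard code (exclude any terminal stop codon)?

Pro: 4 codons.
Asn: 2 codons.
Leu: 6 codons.
Pro: 4 codons.
4 × 2 × 6 × 4 = 192.

192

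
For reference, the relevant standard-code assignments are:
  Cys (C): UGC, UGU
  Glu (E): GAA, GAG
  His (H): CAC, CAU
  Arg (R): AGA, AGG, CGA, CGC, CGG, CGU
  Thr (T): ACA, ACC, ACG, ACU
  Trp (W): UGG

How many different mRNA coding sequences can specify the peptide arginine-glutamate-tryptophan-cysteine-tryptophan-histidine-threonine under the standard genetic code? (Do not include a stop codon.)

Arg: 6 codons.
Glu: 2 codons.
Trp: 1 codon.
Cys: 2 codons.
Trp: 1 codon.
His: 2 codons.
Thr: 4 codons.
6 × 2 × 1 × 2 × 1 × 2 × 4 = 192.

192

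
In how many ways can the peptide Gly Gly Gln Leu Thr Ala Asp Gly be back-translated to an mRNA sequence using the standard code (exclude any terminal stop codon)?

Gly: 4 codons.
Gly: 4 codons.
Gln: 2 codons.
Leu: 6 codons.
Thr: 4 codons.
Ala: 4 codons.
Asp: 2 codons.
Gly: 4 codons.
4 × 4 × 2 × 6 × 4 × 4 × 2 × 4 = 24576.

24576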